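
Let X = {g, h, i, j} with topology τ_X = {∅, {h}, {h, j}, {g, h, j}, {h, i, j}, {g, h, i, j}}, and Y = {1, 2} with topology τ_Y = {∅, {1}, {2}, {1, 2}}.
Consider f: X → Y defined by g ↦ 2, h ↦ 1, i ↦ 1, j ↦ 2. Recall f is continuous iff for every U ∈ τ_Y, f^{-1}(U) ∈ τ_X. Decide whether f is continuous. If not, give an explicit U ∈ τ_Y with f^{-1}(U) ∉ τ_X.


f is NOT continuous.

Compute f^{-1}(U) for each U ∈ τ_Y:
  U = ∅: f^{-1}(U) = ∅ ∈ τ_X ✓.
  U = {1}: f^{-1}(U) = {h, i} ∉ τ_X ✗.
  U = {2}: f^{-1}(U) = {g, j} ∉ τ_X ✗.
  U = {1, 2}: f^{-1}(U) = {g, h, i, j} ∈ τ_X ✓.
Found U = {1} with f^{-1}(U) = {h, i} not in τ_X. Therefore f is NOT continuous.


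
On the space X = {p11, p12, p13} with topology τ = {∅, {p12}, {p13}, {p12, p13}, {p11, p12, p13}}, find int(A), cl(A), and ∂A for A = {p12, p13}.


int(A) = {p12, p13}, cl(A) = {p11, p12, p13}, ∂A = {p11}.

Closed sets in (X, τ) are complements of opens:
  closed(X, τ) = {∅, {p11}, {p11, p12}, {p11, p13}, {p11, p12, p13}}.
int(A) = ⋃ {U ∈ τ : U ⊆ A}. Opens contained in A: ∅, {p12}, {p13}, {p12, p13}.
Taking the union of these: int(A) = {p12, p13}.
cl(A) = ⋂ {C closed : A ⊆ C}. Closed sets containing A: {p11, p12, p13}.
Intersecting these: cl(A) = {p11, p12, p13}.
∂A = cl(A) ∖ int(A) = {p11, p12, p13} ∖ {p12, p13} = {p11}.


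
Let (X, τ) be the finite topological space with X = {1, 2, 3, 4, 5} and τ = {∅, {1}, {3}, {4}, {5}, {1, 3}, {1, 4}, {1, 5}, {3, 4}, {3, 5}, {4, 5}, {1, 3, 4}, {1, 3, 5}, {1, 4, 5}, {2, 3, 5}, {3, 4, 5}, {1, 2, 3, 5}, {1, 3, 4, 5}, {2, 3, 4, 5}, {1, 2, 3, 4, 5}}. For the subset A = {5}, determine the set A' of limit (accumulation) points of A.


A' = {2}

For each x ∈ X, list the open sets U ∈ τ with x ∈ U, then check whether U ∩ (A ∖ {x}) ≠ ∅ for every such U.
  x = 1: open {1} ∋ x has {1} ∩ (A ∖ {1}) = ∅, so x is NOT a limit point.
  x = 2: opens ∋ x are {2, 3, 5}, {1, 2, 3, 5}, {2, 3, 4, 5}, {1, 2, 3, 4, 5}; each meets A ∖ {2}, so x IS a limit point.
  x = 3: open {3} ∋ x has {3} ∩ (A ∖ {3}) = ∅, so x is NOT a limit point.
  x = 4: open {4} ∋ x has {4} ∩ (A ∖ {4}) = ∅, so x is NOT a limit point.
  x = 5: open {5} ∋ x has {5} ∩ (A ∖ {5}) = ∅, so x is NOT a limit point.
Collecting: A' = {2}.


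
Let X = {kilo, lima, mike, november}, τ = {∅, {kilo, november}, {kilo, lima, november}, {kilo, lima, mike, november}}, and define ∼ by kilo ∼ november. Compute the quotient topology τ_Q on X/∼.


X/∼ = {[kilo=november], [lima], [mike]}; |τ_Q| = 4.

Equivalence classes: [kilo=november], [lima], [mike].
Quotient map π: X → X/∼ sends kilo ↦ [kilo=november], lima ↦ [lima], mike ↦ [mike], november ↦ [kilo=november].
For each subset V ⊆ X/∼, compute π^{-1}(V) ⊆ X and check whether π^{-1}(V) ∈ τ. V is open in τ_Q iff π^{-1}(V) ∈ τ.
  V = {}: π^{-1}(V) = ∅ ∈ τ ✓.
  V = {[kilo=november]}: π^{-1}(V) = {kilo, november} ∈ τ ✓.
  V = {[lima]}: π^{-1}(V) = {lima} ∉ τ ✗.
  V = {[kilo=november], [lima]}: π^{-1}(V) = {kilo, lima, november} ∈ τ ✓.
  V = {[mike]}: π^{-1}(V) = {mike} ∉ τ ✗.
  V = {[kilo=november], [mike]}: π^{-1}(V) = {kilo, mike, november} ∉ τ ✗.
  V = {[lima], [mike]}: π^{-1}(V) = {lima, mike} ∉ τ ✗.
  V = {[kilo=november], [lima], [mike]}: π^{-1}(V) = {kilo, lima, mike, november} ∈ τ ✓.
Open sets in the quotient: τ_Q = {{}, {[kilo=november]}, {[kilo=november], [lima]}, {[kilo=november], [lima], [mike]}} (4 elements).


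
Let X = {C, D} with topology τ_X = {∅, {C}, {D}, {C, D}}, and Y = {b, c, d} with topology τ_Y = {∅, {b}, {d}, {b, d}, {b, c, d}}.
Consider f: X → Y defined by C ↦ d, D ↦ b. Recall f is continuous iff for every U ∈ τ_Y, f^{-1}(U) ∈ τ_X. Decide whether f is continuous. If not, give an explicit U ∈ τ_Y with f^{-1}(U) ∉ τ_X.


f IS continuous.

Compute f^{-1}(U) for each U ∈ τ_Y:
  U = ∅: f^{-1}(U) = ∅ ∈ τ_X ✓.
  U = {b}: f^{-1}(U) = {D} ∈ τ_X ✓.
  U = {d}: f^{-1}(U) = {C} ∈ τ_X ✓.
  U = {b, d}: f^{-1}(U) = {C, D} ∈ τ_X ✓.
  U = {b, c, d}: f^{-1}(U) = {C, D} ∈ τ_X ✓.
Every preimage lies in τ_X, so f IS continuous.


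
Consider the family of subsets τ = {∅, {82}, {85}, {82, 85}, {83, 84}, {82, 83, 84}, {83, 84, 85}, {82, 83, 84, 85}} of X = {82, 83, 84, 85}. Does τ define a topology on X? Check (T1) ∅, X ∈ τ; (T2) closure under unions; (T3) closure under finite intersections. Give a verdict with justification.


τ IS a topology on X.

Axiom (T1): ∅ ∈ τ? Yes; X ∈ τ? Yes.
Axiom (T2/T3): check pairwise unions and intersections of members of τ.
All pairwise intersections and unions checked — each lies in τ. Therefore τ satisfies (T1), (T2), (T3): it IS a topology on X.


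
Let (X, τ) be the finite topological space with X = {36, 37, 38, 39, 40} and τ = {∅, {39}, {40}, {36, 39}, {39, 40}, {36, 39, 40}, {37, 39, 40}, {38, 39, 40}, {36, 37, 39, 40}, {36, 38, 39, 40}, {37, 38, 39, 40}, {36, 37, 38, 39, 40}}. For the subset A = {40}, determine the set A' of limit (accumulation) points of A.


A' = {37, 38}

For each x ∈ X, list the open sets U ∈ τ with x ∈ U, then check whether U ∩ (A ∖ {x}) ≠ ∅ for every such U.
  x = 36: open {36, 39} ∋ x has {36, 39} ∩ (A ∖ {36}) = ∅, so x is NOT a limit point.
  x = 37: opens ∋ x are {37, 39, 40}, {36, 37, 39, 40}, {37, 38, 39, 40}, {36, 37, 38, 39, 40}; each meets A ∖ {37}, so x IS a limit point.
  x = 38: opens ∋ x are {38, 39, 40}, {36, 38, 39, 40}, {37, 38, 39, 40}, {36, 37, 38, 39, 40}; each meets A ∖ {38}, so x IS a limit point.
  x = 39: open {39} ∋ x has {39} ∩ (A ∖ {39}) = ∅, so x is NOT a limit point.
  x = 40: open {40} ∋ x has {40} ∩ (A ∖ {40}) = ∅, so x is NOT a limit point.
Collecting: A' = {37, 38}.


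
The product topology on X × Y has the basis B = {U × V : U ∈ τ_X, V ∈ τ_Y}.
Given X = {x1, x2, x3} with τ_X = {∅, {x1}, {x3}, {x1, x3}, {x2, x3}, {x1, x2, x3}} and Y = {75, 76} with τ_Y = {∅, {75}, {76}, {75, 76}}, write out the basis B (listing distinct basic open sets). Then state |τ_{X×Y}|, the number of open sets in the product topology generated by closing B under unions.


Basis B = {∅ × ∅, {x1} × {75}, {x1} × {76}, {x3} × {75}, {x3} × {76}, {x1} × {75, 76}, {x1, x3} × {75}, {x1, x3} × {76}, {x2, x3} × {75}, {x2, x3} × {76}, {x3} × {75, 76}, {x1, x2, x3} × {75}, {x1, x2, x3} × {76}, {x1, x3} × {75, 76}, {x2, x3} × {75, 76}, {x1, x2, x3} × {75, 76}}; |τ_{X×Y}| = 36.

Enumerate products U × V with U ∈ τ_X, V ∈ τ_Y (deduplicated):
  ∅ × ∅ = {} (∅)
  {x1} × {75} = {(x1,75)}
  {x1} × {76} = {(x1,76)}
  {x3} × {75} = {(x3,75)}
  {x3} × {76} = {(x3,76)}
  {x1} × {75, 76} = {(x1,75), (x1,76)}
  {x1, x3} × {75} = {(x1,75), (x3,75)}
  {x1, x3} × {76} = {(x1,76), (x3,76)}
  {x2, x3} × {75} = {(x2,75), (x3,75)}
  {x2, x3} × {76} = {(x2,76), (x3,76)}
  {x3} × {75, 76} = {(x3,75), (x3,76)}
  {x1, x2, x3} × {75} = {(x1,75), (x2,75), (x3,75)}
  {x1, x2, x3} × {76} = {(x1,76), (x2,76), (x3,76)}
  {x1, x3} × {75, 76} = {(x1,75), (x1,76), (x3,75), (x3,76)}
  {x2, x3} × {75, 76} = {(x2,75), (x2,76), (x3,75), (x3,76)}
  {x1, x2, x3} × {75, 76} = {(x1,75), (x1,76), (x2,75), (x2,76), (x3,75), (x3,76)}
These 16 distinct sets form the basis B.
Close under arbitrary unions to get τ_{X×Y}; counting gives |τ_{X×Y}| = 36.


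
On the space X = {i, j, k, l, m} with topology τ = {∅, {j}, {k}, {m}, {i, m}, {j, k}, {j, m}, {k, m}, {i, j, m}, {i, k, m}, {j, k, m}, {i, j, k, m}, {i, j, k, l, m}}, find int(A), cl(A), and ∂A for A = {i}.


int(A) = ∅, cl(A) = {i, l}, ∂A = {i, l}.

Closed sets in (X, τ) are complements of opens:
  closed(X, τ) = {∅, {l}, {i, l}, {j, l}, {k, l}, {i, j, l}, {i, k, l}, {i, l, m}, {j, k, l}, {i, j, k, l}, {i, j, l, m}, {i, k, l, m}, {i, j, k, l, m}}.
int(A) = ⋃ {U ∈ τ : U ⊆ A}. Opens contained in A: ∅.
Taking the union of these: int(A) = ∅.
cl(A) = ⋂ {C closed : A ⊆ C}. Closed sets containing A: {i, l}, {i, j, l}, {i, k, l}, {i, l, m}, {i, j, k, l}, {i, j, l, m}, {i, k, l, m}, {i, j, k, l, m}.
Intersecting these: cl(A) = {i, l}.
∂A = cl(A) ∖ int(A) = {i, l} ∖ ∅ = {i, l}.


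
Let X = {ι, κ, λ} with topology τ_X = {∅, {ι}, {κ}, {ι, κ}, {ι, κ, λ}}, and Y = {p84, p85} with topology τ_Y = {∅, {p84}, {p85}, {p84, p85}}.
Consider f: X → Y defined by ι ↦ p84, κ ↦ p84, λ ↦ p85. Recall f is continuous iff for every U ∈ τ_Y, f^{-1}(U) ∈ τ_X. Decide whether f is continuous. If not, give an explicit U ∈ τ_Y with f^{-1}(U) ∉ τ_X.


f is NOT continuous.

Compute f^{-1}(U) for each U ∈ τ_Y:
  U = ∅: f^{-1}(U) = ∅ ∈ τ_X ✓.
  U = {p84}: f^{-1}(U) = {ι, κ} ∈ τ_X ✓.
  U = {p85}: f^{-1}(U) = {λ} ∉ τ_X ✗.
  U = {p84, p85}: f^{-1}(U) = {ι, κ, λ} ∈ τ_X ✓.
Found U = {p85} with f^{-1}(U) = {λ} not in τ_X. Therefore f is NOT continuous.


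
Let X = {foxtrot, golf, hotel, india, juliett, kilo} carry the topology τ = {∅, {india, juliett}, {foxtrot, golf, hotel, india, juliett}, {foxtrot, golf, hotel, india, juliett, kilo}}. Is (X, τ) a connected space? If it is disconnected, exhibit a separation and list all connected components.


(X, τ) is connected.

Find clopen sets (U ∈ τ with X ∖ U ∈ τ):
  U = ∅, X ∖ U = {foxtrot, golf, hotel, india, juliett, kilo} — both open, so U is clopen.
  U = {foxtrot, golf, hotel, india, juliett, kilo}, X ∖ U = ∅ — both open, so U is clopen.
Only trivial clopens (∅ and X) exist, so (X, τ) is connected.
Compute connected components by grouping points that agree on all clopens:
  component: {foxtrot, golf, hotel, india, juliett, kilo}


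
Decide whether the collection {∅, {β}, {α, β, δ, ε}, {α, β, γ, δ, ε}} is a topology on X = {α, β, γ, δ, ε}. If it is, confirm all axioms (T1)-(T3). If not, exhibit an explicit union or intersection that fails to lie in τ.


τ IS a topology on X.

Axiom (T1): ∅ ∈ τ? Yes; X ∈ τ? Yes.
Axiom (T2/T3): check pairwise unions and intersections of members of τ.
All pairwise intersections and unions checked — each lies in τ. Therefore τ satisfies (T1), (T2), (T3): it IS a topology on X.


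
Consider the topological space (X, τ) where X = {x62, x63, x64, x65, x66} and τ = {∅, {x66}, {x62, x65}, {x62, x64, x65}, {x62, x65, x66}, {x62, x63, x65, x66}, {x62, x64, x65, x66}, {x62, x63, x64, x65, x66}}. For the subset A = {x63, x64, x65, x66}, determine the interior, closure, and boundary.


int(A) = {x66}, cl(A) = {x62, x63, x64, x65, x66}, ∂A = {x62, x63, x64, x65}.

Closed sets in (X, τ) are complements of opens:
  closed(X, τ) = {∅, {x63}, {x64}, {x63, x64}, {x63, x66}, {x63, x64, x66}, {x62, x63, x64, x65}, {x62, x63, x64, x65, x66}}.
int(A) = ⋃ {U ∈ τ : U ⊆ A}. Opens contained in A: ∅, {x66}.
Taking the union of these: int(A) = {x66}.
cl(A) = ⋂ {C closed : A ⊆ C}. Closed sets containing A: {x62, x63, x64, x65, x66}.
Intersecting these: cl(A) = {x62, x63, x64, x65, x66}.
∂A = cl(A) ∖ int(A) = {x62, x63, x64, x65, x66} ∖ {x66} = {x62, x63, x64, x65}.


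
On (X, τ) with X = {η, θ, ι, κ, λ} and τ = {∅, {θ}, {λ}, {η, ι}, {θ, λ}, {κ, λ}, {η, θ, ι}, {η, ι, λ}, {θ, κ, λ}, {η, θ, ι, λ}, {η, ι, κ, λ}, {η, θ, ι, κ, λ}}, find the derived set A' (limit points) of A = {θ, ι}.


A' = {η}

For each x ∈ X, list the open sets U ∈ τ with x ∈ U, then check whether U ∩ (A ∖ {x}) ≠ ∅ for every such U.
  x = η: opens ∋ x are {η, ι}, {η, θ, ι}, {η, ι, λ}, {η, θ, ι, λ}, {η, ι, κ, λ}, {η, θ, ι, κ, λ}; each meets A ∖ {η}, so x IS a limit point.
  x = θ: open {θ} ∋ x has {θ} ∩ (A ∖ {θ}) = ∅, so x is NOT a limit point.
  x = ι: open {η, ι} ∋ x has {η, ι} ∩ (A ∖ {ι}) = ∅, so x is NOT a limit point.
  x = κ: open {κ, λ} ∋ x has {κ, λ} ∩ (A ∖ {κ}) = ∅, so x is NOT a limit point.
  x = λ: open {λ} ∋ x has {λ} ∩ (A ∖ {λ}) = ∅, so x is NOT a limit point.
Collecting: A' = {η}.


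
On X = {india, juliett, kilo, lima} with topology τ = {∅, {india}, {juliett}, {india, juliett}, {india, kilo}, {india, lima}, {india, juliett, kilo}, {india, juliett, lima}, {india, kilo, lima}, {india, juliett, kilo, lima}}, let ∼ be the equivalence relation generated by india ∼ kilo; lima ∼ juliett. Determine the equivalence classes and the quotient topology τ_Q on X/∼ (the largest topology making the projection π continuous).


X/∼ = {[india=kilo], [juliett=lima]}; |τ_Q| = 3.

Equivalence classes: [india=kilo], [juliett=lima].
Quotient map π: X → X/∼ sends india ↦ [india=kilo], juliett ↦ [juliett=lima], kilo ↦ [india=kilo], lima ↦ [juliett=lima].
For each subset V ⊆ X/∼, compute π^{-1}(V) ⊆ X and check whether π^{-1}(V) ∈ τ. V is open in τ_Q iff π^{-1}(V) ∈ τ.
  V = {}: π^{-1}(V) = ∅ ∈ τ ✓.
  V = {[india=kilo]}: π^{-1}(V) = {india, kilo} ∈ τ ✓.
  V = {[juliett=lima]}: π^{-1}(V) = {juliett, lima} ∉ τ ✗.
  V = {[india=kilo], [juliett=lima]}: π^{-1}(V) = {india, juliett, kilo, lima} ∈ τ ✓.
Open sets in the quotient: τ_Q = {{}, {[india=kilo]}, {[india=kilo], [juliett=lima]}} (3 elements).


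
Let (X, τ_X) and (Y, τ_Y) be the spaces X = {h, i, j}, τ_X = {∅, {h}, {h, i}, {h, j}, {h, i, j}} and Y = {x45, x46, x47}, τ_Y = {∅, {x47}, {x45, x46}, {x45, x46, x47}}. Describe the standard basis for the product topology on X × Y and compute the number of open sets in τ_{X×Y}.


Basis B = {∅ × ∅, {h} × {x47}, {h} × {x45, x46}, {h, i} × {x47}, {h, j} × {x47}, {h} × {x45, x46, x47}, {h, i, j} × {x47}, {h, i} × {x45, x46}, {h, j} × {x45, x46}, {h, i} × {x45, x46, x47}, {h, j} × {x45, x46, x47}, {h, i, j} × {x45, x46}, {h, i, j} × {x45, x46, x47}}; |τ_{X×Y}| = 25.

Enumerate products U × V with U ∈ τ_X, V ∈ τ_Y (deduplicated):
  ∅ × ∅ = {} (∅)
  {h} × {x47} = {(h,x47)}
  {h} × {x45, x46} = {(h,x45), (h,x46)}
  {h, i} × {x47} = {(h,x47), (i,x47)}
  {h, j} × {x47} = {(h,x47), (j,x47)}
  {h} × {x45, x46, x47} = {(h,x45), (h,x46), (h,x47)}
  {h, i, j} × {x47} = {(h,x47), (i,x47), (j,x47)}
  {h, i} × {x45, x46} = {(h,x45), (h,x46), (i,x45), (i,x46)}
  {h, j} × {x45, x46} = {(h,x45), (h,x46), (j,x45), (j,x46)}
  {h, i} × {x45, x46, x47} = {(h,x45), (h,x46), (h,x47), (i,x45), (i,x46), (i,x47)}
  {h, j} × {x45, x46, x47} = {(h,x45), (h,x46), (h,x47), (j,x45), (j,x46), (j,x47)}
  {h, i, j} × {x45, x46} = {(h,x45), (h,x46), (i,x45), (i,x46), (j,x45), (j,x46)}
  {h, i, j} × {x45, x46, x47} = {(h,x45), (h,x46), (h,x47), (i,x45), (i,x46), (i,x47), (j,x45), (j,x46), (j,x47)}
These 13 distinct sets form the basis B.
Close under arbitrary unions to get τ_{X×Y}; counting gives |τ_{X×Y}| = 25.


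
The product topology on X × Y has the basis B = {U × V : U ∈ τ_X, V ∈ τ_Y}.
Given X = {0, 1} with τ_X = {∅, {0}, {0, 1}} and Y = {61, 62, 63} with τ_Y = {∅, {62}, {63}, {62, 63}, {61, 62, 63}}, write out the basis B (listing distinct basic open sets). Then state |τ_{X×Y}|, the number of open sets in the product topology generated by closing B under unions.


Basis B = {∅ × ∅, {0} × {62}, {0} × {63}, {0} × {62, 63}, {0, 1} × {62}, {0, 1} × {63}, {0} × {61, 62, 63}, {0, 1} × {62, 63}, {0, 1} × {61, 62, 63}}; |τ_{X×Y}| = 14.

Enumerate products U × V with U ∈ τ_X, V ∈ τ_Y (deduplicated):
  ∅ × ∅ = {} (∅)
  {0} × {62} = {(0,62)}
  {0} × {63} = {(0,63)}
  {0} × {62, 63} = {(0,62), (0,63)}
  {0, 1} × {62} = {(0,62), (1,62)}
  {0, 1} × {63} = {(0,63), (1,63)}
  {0} × {61, 62, 63} = {(0,61), (0,62), (0,63)}
  {0, 1} × {62, 63} = {(0,62), (0,63), (1,62), (1,63)}
  {0, 1} × {61, 62, 63} = {(0,61), (0,62), (0,63), (1,61), (1,62), (1,63)}
These 9 distinct sets form the basis B.
Close under arbitrary unions to get τ_{X×Y}; counting gives |τ_{X×Y}| = 14.


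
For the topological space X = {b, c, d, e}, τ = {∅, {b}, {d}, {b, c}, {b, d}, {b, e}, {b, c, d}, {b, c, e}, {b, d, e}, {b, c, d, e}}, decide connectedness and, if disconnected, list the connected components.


(X, τ) is disconnected; components = [{d}, {b, c, e}].

Find clopen sets (U ∈ τ with X ∖ U ∈ τ):
  U = ∅, X ∖ U = {b, c, d, e} — both open, so U is clopen.
  U = {d}, X ∖ U = {b, c, e} — both open, so U is clopen.
  U = {b, c, e}, X ∖ U = {d} — both open, so U is clopen.
  U = {b, c, d, e}, X ∖ U = ∅ — both open, so U is clopen.
Nontrivial clopen(s) exist: e.g. {b, c, e}. So (X, τ) is disconnected.
Compute connected components by grouping points that agree on all clopens:
  component: {d}
  component: {b, c, e}


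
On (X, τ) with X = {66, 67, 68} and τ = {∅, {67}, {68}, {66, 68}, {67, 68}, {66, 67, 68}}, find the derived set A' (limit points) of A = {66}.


A' = ∅

For each x ∈ X, list the open sets U ∈ τ with x ∈ U, then check whether U ∩ (A ∖ {x}) ≠ ∅ for every such U.
  x = 66: open {66, 68} ∋ x has {66, 68} ∩ (A ∖ {66}) = ∅, so x is NOT a limit point.
  x = 67: open {67} ∋ x has {67} ∩ (A ∖ {67}) = ∅, so x is NOT a limit point.
  x = 68: open {68} ∋ x has {68} ∩ (A ∖ {68}) = ∅, so x is NOT a limit point.
Collecting: A' = ∅.


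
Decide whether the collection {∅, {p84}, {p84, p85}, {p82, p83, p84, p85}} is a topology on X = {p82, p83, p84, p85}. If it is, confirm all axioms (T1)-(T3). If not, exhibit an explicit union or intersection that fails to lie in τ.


τ IS a topology on X.

Axiom (T1): ∅ ∈ τ? Yes; X ∈ τ? Yes.
Axiom (T2/T3): check pairwise unions and intersections of members of τ.
All pairwise intersections and unions checked — each lies in τ. Therefore τ satisfies (T1), (T2), (T3): it IS a topology on X.


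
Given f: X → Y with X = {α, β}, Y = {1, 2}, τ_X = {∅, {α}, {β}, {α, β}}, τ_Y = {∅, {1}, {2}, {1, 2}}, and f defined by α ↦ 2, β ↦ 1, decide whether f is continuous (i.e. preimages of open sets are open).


f IS continuous.

Compute f^{-1}(U) for each U ∈ τ_Y:
  U = ∅: f^{-1}(U) = ∅ ∈ τ_X ✓.
  U = {1}: f^{-1}(U) = {β} ∈ τ_X ✓.
  U = {2}: f^{-1}(U) = {α} ∈ τ_X ✓.
  U = {1, 2}: f^{-1}(U) = {α, β} ∈ τ_X ✓.
Every preimage lies in τ_X, so f IS continuous.


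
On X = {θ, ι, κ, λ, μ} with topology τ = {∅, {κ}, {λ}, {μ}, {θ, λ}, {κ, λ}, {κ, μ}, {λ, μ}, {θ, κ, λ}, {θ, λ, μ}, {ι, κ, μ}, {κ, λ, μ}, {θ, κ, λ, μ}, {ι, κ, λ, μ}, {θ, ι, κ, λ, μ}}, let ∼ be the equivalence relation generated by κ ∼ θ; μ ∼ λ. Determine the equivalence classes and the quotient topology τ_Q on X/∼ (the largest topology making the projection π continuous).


X/∼ = {[θ=κ], [ι], [λ=μ]}; |τ_Q| = 4.

Equivalence classes: [θ=κ], [ι], [λ=μ].
Quotient map π: X → X/∼ sends θ ↦ [θ=κ], ι ↦ [ι], κ ↦ [θ=κ], λ ↦ [λ=μ], μ ↦ [λ=μ].
For each subset V ⊆ X/∼, compute π^{-1}(V) ⊆ X and check whether π^{-1}(V) ∈ τ. V is open in τ_Q iff π^{-1}(V) ∈ τ.
  V = {}: π^{-1}(V) = ∅ ∈ τ ✓.
  V = {[θ=κ]}: π^{-1}(V) = {θ, κ} ∉ τ ✗.
  V = {[ι]}: π^{-1}(V) = {ι} ∉ τ ✗.
  V = {[θ=κ], [ι]}: π^{-1}(V) = {θ, ι, κ} ∉ τ ✗.
  V = {[λ=μ]}: π^{-1}(V) = {λ, μ} ∈ τ ✓.
  V = {[θ=κ], [λ=μ]}: π^{-1}(V) = {θ, κ, λ, μ} ∈ τ ✓.
  V = {[ι], [λ=μ]}: π^{-1}(V) = {ι, λ, μ} ∉ τ ✗.
  V = {[θ=κ], [ι], [λ=μ]}: π^{-1}(V) = {θ, ι, κ, λ, μ} ∈ τ ✓.
Open sets in the quotient: τ_Q = {{}, {[λ=μ]}, {[θ=κ], [λ=μ]}, {[θ=κ], [ι], [λ=μ]}} (4 elements).


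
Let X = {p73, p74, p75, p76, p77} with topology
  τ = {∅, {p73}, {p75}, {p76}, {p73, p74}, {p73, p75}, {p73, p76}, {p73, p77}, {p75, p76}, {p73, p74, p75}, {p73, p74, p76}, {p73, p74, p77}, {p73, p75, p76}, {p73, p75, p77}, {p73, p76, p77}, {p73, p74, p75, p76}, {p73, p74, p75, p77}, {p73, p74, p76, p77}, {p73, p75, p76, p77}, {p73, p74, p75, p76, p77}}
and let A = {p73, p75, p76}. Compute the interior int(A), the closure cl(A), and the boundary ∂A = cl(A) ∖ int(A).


int(A) = {p73, p75, p76}, cl(A) = {p73, p74, p75, p76, p77}, ∂A = {p74, p77}.

Closed sets in (X, τ) are complements of opens:
  closed(X, τ) = {∅, {p74}, {p75}, {p76}, {p77}, {p74, p75}, {p74, p76}, {p74, p77}, {p75, p76}, {p75, p77}, {p76, p77}, {p73, p74, p77}, {p74, p75, p76}, {p74, p75, p77}, {p74, p76, p77}, {p75, p76, p77}, {p73, p74, p75, p77}, {p73, p74, p76, p77}, {p74, p75, p76, p77}, {p73, p74, p75, p76, p77}}.
int(A) = ⋃ {U ∈ τ : U ⊆ A}. Opens contained in A: ∅, {p73}, {p75}, {p76}, {p73, p75}, {p73, p76}, {p75, p76}, {p73, p75, p76}.
Taking the union of these: int(A) = {p73, p75, p76}.
cl(A) = ⋂ {C closed : A ⊆ C}. Closed sets containing A: {p73, p74, p75, p76, p77}.
Intersecting these: cl(A) = {p73, p74, p75, p76, p77}.
∂A = cl(A) ∖ int(A) = {p73, p74, p75, p76, p77} ∖ {p73, p75, p76} = {p74, p77}.


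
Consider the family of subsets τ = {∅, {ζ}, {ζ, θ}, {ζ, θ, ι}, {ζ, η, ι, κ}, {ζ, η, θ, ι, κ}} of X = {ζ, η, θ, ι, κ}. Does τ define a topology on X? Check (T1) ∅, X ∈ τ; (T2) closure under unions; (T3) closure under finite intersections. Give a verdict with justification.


τ is NOT a topology on X.

Axiom (T1): ∅ ∈ τ? Yes; X ∈ τ? Yes.
Axiom (T2/T3): check pairwise unions and intersections of members of τ.
Counterexample for (T3): {ζ, θ, ι} ∩ {ζ, η, ι, κ} = {ζ, ι} ∉ τ. Therefore τ is NOT a topology.


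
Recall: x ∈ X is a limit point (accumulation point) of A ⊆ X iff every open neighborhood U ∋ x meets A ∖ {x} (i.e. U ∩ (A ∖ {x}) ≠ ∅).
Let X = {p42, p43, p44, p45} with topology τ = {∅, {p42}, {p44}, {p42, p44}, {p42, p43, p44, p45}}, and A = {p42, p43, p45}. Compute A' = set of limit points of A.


A' = {p43, p45}

For each x ∈ X, list the open sets U ∈ τ with x ∈ U, then check whether U ∩ (A ∖ {x}) ≠ ∅ for every such U.
  x = p42: open {p42} ∋ x has {p42} ∩ (A ∖ {p42}) = ∅, so x is NOT a limit point.
  x = p43: opens ∋ x are {p42, p43, p44, p45}; each meets A ∖ {p43}, so x IS a limit point.
  x = p44: open {p44} ∋ x has {p44} ∩ (A ∖ {p44}) = ∅, so x is NOT a limit point.
  x = p45: opens ∋ x are {p42, p43, p44, p45}; each meets A ∖ {p45}, so x IS a limit point.
Collecting: A' = {p43, p45}.


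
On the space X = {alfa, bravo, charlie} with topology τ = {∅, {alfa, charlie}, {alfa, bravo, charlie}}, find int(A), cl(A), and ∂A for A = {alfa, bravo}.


int(A) = ∅, cl(A) = {alfa, bravo, charlie}, ∂A = {alfa, bravo, charlie}.

Closed sets in (X, τ) are complements of opens:
  closed(X, τ) = {∅, {bravo}, {alfa, bravo, charlie}}.
int(A) = ⋃ {U ∈ τ : U ⊆ A}. Opens contained in A: ∅.
Taking the union of these: int(A) = ∅.
cl(A) = ⋂ {C closed : A ⊆ C}. Closed sets containing A: {alfa, bravo, charlie}.
Intersecting these: cl(A) = {alfa, bravo, charlie}.
∂A = cl(A) ∖ int(A) = {alfa, bravo, charlie} ∖ ∅ = {alfa, bravo, charlie}.


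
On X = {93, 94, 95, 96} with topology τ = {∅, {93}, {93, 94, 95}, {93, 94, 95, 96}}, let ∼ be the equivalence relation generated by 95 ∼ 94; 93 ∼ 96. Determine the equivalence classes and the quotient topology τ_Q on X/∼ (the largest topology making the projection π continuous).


X/∼ = {[93=96], [94=95]}; |τ_Q| = 2.

Equivalence classes: [93=96], [94=95].
Quotient map π: X → X/∼ sends 93 ↦ [93=96], 94 ↦ [94=95], 95 ↦ [94=95], 96 ↦ [93=96].
For each subset V ⊆ X/∼, compute π^{-1}(V) ⊆ X and check whether π^{-1}(V) ∈ τ. V is open in τ_Q iff π^{-1}(V) ∈ τ.
  V = {}: π^{-1}(V) = ∅ ∈ τ ✓.
  V = {[93=96]}: π^{-1}(V) = {93, 96} ∉ τ ✗.
  V = {[94=95]}: π^{-1}(V) = {94, 95} ∉ τ ✗.
  V = {[93=96], [94=95]}: π^{-1}(V) = {93, 94, 95, 96} ∈ τ ✓.
Open sets in the quotient: τ_Q = {{}, {[93=96], [94=95]}} (2 elements).


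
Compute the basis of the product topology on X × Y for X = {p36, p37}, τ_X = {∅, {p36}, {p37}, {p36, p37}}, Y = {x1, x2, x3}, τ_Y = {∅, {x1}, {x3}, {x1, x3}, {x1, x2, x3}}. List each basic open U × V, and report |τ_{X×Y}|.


Basis B = {∅ × ∅, {p36} × {x1}, {p36} × {x3}, {p37} × {x1}, {p37} × {x3}, {p36} × {x1, x3}, {p36, p37} × {x1}, {p36, p37} × {x3}, {p37} × {x1, x3}, {p36} × {x1, x2, x3}, {p37} × {x1, x2, x3}, {p36, p37} × {x1, x3}, {p36, p37} × {x1, x2, x3}}; |τ_{X×Y}| = 25.

Enumerate products U × V with U ∈ τ_X, V ∈ τ_Y (deduplicated):
  ∅ × ∅ = {} (∅)
  {p36} × {x1} = {(p36,x1)}
  {p36} × {x3} = {(p36,x3)}
  {p37} × {x1} = {(p37,x1)}
  {p37} × {x3} = {(p37,x3)}
  {p36} × {x1, x3} = {(p36,x1), (p36,x3)}
  {p36, p37} × {x1} = {(p36,x1), (p37,x1)}
  {p36, p37} × {x3} = {(p36,x3), (p37,x3)}
  {p37} × {x1, x3} = {(p37,x1), (p37,x3)}
  {p36} × {x1, x2, x3} = {(p36,x1), (p36,x2), (p36,x3)}
  {p37} × {x1, x2, x3} = {(p37,x1), (p37,x2), (p37,x3)}
  {p36, p37} × {x1, x3} = {(p36,x1), (p36,x3), (p37,x1), (p37,x3)}
  {p36, p37} × {x1, x2, x3} = {(p36,x1), (p36,x2), (p36,x3), (p37,x1), (p37,x2), (p37,x3)}
These 13 distinct sets form the basis B.
Close under arbitrary unions to get τ_{X×Y}; counting gives |τ_{X×Y}| = 25.


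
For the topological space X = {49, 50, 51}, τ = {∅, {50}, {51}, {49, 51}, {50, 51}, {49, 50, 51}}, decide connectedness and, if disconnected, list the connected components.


(X, τ) is disconnected; components = [{50}, {49, 51}].

Find clopen sets (U ∈ τ with X ∖ U ∈ τ):
  U = ∅, X ∖ U = {49, 50, 51} — both open, so U is clopen.
  U = {50}, X ∖ U = {49, 51} — both open, so U is clopen.
  U = {49, 51}, X ∖ U = {50} — both open, so U is clopen.
  U = {49, 50, 51}, X ∖ U = ∅ — both open, so U is clopen.
Nontrivial clopen(s) exist: e.g. {50}. So (X, τ) is disconnected.
Compute connected components by grouping points that agree on all clopens:
  component: {50}
  component: {49, 51}


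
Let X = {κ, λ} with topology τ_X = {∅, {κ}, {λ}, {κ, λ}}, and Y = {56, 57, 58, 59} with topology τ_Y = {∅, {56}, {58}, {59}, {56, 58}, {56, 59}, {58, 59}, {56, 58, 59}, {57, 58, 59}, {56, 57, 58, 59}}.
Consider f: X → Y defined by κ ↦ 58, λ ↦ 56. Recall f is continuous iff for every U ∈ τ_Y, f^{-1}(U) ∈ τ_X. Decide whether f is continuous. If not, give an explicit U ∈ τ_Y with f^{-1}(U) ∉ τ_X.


f IS continuous.

Compute f^{-1}(U) for each U ∈ τ_Y:
  U = ∅: f^{-1}(U) = ∅ ∈ τ_X ✓.
  U = {56}: f^{-1}(U) = {λ} ∈ τ_X ✓.
  U = {58}: f^{-1}(U) = {κ} ∈ τ_X ✓.
  U = {59}: f^{-1}(U) = ∅ ∈ τ_X ✓.
  U = {56, 58}: f^{-1}(U) = {κ, λ} ∈ τ_X ✓.
  U = {56, 59}: f^{-1}(U) = {λ} ∈ τ_X ✓.
  U = {58, 59}: f^{-1}(U) = {κ} ∈ τ_X ✓.
  U = {56, 58, 59}: f^{-1}(U) = {κ, λ} ∈ τ_X ✓.
  U = {57, 58, 59}: f^{-1}(U) = {κ} ∈ τ_X ✓.
  U = {56, 57, 58, 59}: f^{-1}(U) = {κ, λ} ∈ τ_X ✓.
Every preimage lies in τ_X, so f IS continuous.


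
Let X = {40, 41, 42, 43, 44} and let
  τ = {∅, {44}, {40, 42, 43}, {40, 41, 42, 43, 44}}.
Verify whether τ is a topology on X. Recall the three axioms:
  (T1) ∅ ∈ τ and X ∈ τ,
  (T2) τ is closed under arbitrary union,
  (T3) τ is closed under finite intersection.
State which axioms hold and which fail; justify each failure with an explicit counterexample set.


τ is NOT a topology on X.

Axiom (T1): ∅ ∈ τ? Yes; X ∈ τ? Yes.
Axiom (T2/T3): check pairwise unions and intersections of members of τ.
Counterexample for (T2): {44} ∪ {40, 42, 43} = {40, 42, 43, 44} ∉ τ. Therefore τ is NOT a topology.


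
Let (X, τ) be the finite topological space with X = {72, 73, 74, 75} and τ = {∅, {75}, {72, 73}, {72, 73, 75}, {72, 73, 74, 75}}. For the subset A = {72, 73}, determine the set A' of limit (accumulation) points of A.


A' = {72, 73, 74}

For each x ∈ X, list the open sets U ∈ τ with x ∈ U, then check whether U ∩ (A ∖ {x}) ≠ ∅ for every such U.
  x = 72: opens ∋ x are {72, 73}, {72, 73, 75}, {72, 73, 74, 75}; each meets A ∖ {72}, so x IS a limit point.
  x = 73: opens ∋ x are {72, 73}, {72, 73, 75}, {72, 73, 74, 75}; each meets A ∖ {73}, so x IS a limit point.
  x = 74: opens ∋ x are {72, 73, 74, 75}; each meets A ∖ {74}, so x IS a limit point.
  x = 75: open {75} ∋ x has {75} ∩ (A ∖ {75}) = ∅, so x is NOT a limit point.
Collecting: A' = {72, 73, 74}.


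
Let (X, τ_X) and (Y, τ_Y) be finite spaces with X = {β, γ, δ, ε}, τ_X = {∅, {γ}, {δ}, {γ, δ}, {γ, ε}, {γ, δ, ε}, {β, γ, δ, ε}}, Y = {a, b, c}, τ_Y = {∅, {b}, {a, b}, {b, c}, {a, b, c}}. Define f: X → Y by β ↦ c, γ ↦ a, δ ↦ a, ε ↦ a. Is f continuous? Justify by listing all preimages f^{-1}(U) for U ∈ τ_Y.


f is NOT continuous.

Compute f^{-1}(U) for each U ∈ τ_Y:
  U = ∅: f^{-1}(U) = ∅ ∈ τ_X ✓.
  U = {b}: f^{-1}(U) = ∅ ∈ τ_X ✓.
  U = {a, b}: f^{-1}(U) = {γ, δ, ε} ∈ τ_X ✓.
  U = {b, c}: f^{-1}(U) = {β} ∉ τ_X ✗.
  U = {a, b, c}: f^{-1}(U) = {β, γ, δ, ε} ∈ τ_X ✓.
Found U = {b, c} with f^{-1}(U) = {β} not in τ_X. Therefore f is NOT continuous.


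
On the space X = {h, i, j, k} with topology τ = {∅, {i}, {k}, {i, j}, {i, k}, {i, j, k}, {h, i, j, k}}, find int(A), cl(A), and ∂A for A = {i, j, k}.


int(A) = {i, j, k}, cl(A) = {h, i, j, k}, ∂A = {h}.

Closed sets in (X, τ) are complements of opens:
  closed(X, τ) = {∅, {h}, {h, j}, {h, k}, {h, i, j}, {h, j, k}, {h, i, j, k}}.
int(A) = ⋃ {U ∈ τ : U ⊆ A}. Opens contained in A: ∅, {i}, {k}, {i, j}, {i, k}, {i, j, k}.
Taking the union of these: int(A) = {i, j, k}.
cl(A) = ⋂ {C closed : A ⊆ C}. Closed sets containing A: {h, i, j, k}.
Intersecting these: cl(A) = {h, i, j, k}.
∂A = cl(A) ∖ int(A) = {h, i, j, k} ∖ {i, j, k} = {h}.


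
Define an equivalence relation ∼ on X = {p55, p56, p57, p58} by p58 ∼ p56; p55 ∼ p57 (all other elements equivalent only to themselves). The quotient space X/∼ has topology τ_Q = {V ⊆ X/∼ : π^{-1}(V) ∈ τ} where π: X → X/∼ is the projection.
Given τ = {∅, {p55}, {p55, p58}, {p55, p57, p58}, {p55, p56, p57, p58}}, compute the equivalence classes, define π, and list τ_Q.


X/∼ = {[p55=p57], [p56=p58]}; |τ_Q| = 2.

Equivalence classes: [p55=p57], [p56=p58].
Quotient map π: X → X/∼ sends p55 ↦ [p55=p57], p56 ↦ [p56=p58], p57 ↦ [p55=p57], p58 ↦ [p56=p58].
For each subset V ⊆ X/∼, compute π^{-1}(V) ⊆ X and check whether π^{-1}(V) ∈ τ. V is open in τ_Q iff π^{-1}(V) ∈ τ.
  V = {}: π^{-1}(V) = ∅ ∈ τ ✓.
  V = {[p55=p57]}: π^{-1}(V) = {p55, p57} ∉ τ ✗.
  V = {[p56=p58]}: π^{-1}(V) = {p56, p58} ∉ τ ✗.
  V = {[p55=p57], [p56=p58]}: π^{-1}(V) = {p55, p56, p57, p58} ∈ τ ✓.
Open sets in the quotient: τ_Q = {{}, {[p55=p57], [p56=p58]}} (2 elements).


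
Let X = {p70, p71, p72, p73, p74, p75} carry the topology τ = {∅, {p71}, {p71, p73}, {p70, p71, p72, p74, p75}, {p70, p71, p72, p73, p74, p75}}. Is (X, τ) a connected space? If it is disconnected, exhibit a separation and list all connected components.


(X, τ) is connected.

Find clopen sets (U ∈ τ with X ∖ U ∈ τ):
  U = ∅, X ∖ U = {p70, p71, p72, p73, p74, p75} — both open, so U is clopen.
  U = {p70, p71, p72, p73, p74, p75}, X ∖ U = ∅ — both open, so U is clopen.
Only trivial clopens (∅ and X) exist, so (X, τ) is connected.
Compute connected components by grouping points that agree on all clopens:
  component: {p70, p71, p72, p73, p74, p75}


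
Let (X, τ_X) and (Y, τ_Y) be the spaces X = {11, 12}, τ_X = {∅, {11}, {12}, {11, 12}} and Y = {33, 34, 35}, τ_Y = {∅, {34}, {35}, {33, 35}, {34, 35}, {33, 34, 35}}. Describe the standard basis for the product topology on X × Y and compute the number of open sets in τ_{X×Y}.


Basis B = {∅ × ∅, {11} × {34}, {11} × {35}, {12} × {34}, {12} × {35}, {11} × {33, 35}, {11} × {34, 35}, {11, 12} × {34}, {11, 12} × {35}, {12} × {33, 35}, {12} × {34, 35}, {11} × {33, 34, 35}, {12} × {33, 34, 35}, {11, 12} × {33, 35}, {11, 12} × {34, 35}, {11, 12} × {33, 34, 35}}; |τ_{X×Y}| = 36.

Enumerate products U × V with U ∈ τ_X, V ∈ τ_Y (deduplicated):
  ∅ × ∅ = {} (∅)
  {11} × {34} = {(11,34)}
  {11} × {35} = {(11,35)}
  {12} × {34} = {(12,34)}
  {12} × {35} = {(12,35)}
  {11} × {33, 35} = {(11,33), (11,35)}
  {11} × {34, 35} = {(11,34), (11,35)}
  {11, 12} × {34} = {(11,34), (12,34)}
  {11, 12} × {35} = {(11,35), (12,35)}
  {12} × {33, 35} = {(12,33), (12,35)}
  {12} × {34, 35} = {(12,34), (12,35)}
  {11} × {33, 34, 35} = {(11,33), (11,34), (11,35)}
  {12} × {33, 34, 35} = {(12,33), (12,34), (12,35)}
  {11, 12} × {33, 35} = {(11,33), (11,35), (12,33), (12,35)}
  {11, 12} × {34, 35} = {(11,34), (11,35), (12,34), (12,35)}
  {11, 12} × {33, 34, 35} = {(11,33), (11,34), (11,35), (12,33), (12,34), (12,35)}
These 16 distinct sets form the basis B.
Close under arbitrary unions to get τ_{X×Y}; counting gives |τ_{X×Y}| = 36.


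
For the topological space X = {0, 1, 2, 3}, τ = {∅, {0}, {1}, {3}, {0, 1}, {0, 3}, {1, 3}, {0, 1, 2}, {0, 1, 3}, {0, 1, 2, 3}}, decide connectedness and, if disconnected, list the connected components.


(X, τ) is disconnected; components = [{3}, {0, 1, 2}].

Find clopen sets (U ∈ τ with X ∖ U ∈ τ):
  U = ∅, X ∖ U = {0, 1, 2, 3} — both open, so U is clopen.
  U = {3}, X ∖ U = {0, 1, 2} — both open, so U is clopen.
  U = {0, 1, 2}, X ∖ U = {3} — both open, so U is clopen.
  U = {0, 1, 2, 3}, X ∖ U = ∅ — both open, so U is clopen.
Nontrivial clopen(s) exist: e.g. {0, 1, 2}. So (X, τ) is disconnected.
Compute connected components by grouping points that agree on all clopens:
  component: {3}
  component: {0, 1, 2}


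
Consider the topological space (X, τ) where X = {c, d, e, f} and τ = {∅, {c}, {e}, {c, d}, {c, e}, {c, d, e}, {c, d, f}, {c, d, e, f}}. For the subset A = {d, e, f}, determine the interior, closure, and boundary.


int(A) = {e}, cl(A) = {d, e, f}, ∂A = {d, f}.

Closed sets in (X, τ) are complements of opens:
  closed(X, τ) = {∅, {e}, {f}, {d, f}, {e, f}, {c, d, f}, {d, e, f}, {c, d, e, f}}.
int(A) = ⋃ {U ∈ τ : U ⊆ A}. Opens contained in A: ∅, {e}.
Taking the union of these: int(A) = {e}.
cl(A) = ⋂ {C closed : A ⊆ C}. Closed sets containing A: {d, e, f}, {c, d, e, f}.
Intersecting these: cl(A) = {d, e, f}.
∂A = cl(A) ∖ int(A) = {d, e, f} ∖ {e} = {d, f}.


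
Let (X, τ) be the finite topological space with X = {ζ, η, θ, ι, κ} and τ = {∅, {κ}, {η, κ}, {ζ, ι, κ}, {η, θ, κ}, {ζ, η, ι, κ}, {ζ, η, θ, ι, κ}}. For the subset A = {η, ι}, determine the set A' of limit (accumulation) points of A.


A' = {ζ, θ}

For each x ∈ X, list the open sets U ∈ τ with x ∈ U, then check whether U ∩ (A ∖ {x}) ≠ ∅ for every such U.
  x = ζ: opens ∋ x are {ζ, ι, κ}, {ζ, η, ι, κ}, {ζ, η, θ, ι, κ}; each meets A ∖ {ζ}, so x IS a limit point.
  x = η: open {η, κ} ∋ x has {η, κ} ∩ (A ∖ {η}) = ∅, so x is NOT a limit point.
  x = θ: opens ∋ x are {η, θ, κ}, {ζ, η, θ, ι, κ}; each meets A ∖ {θ}, so x IS a limit point.
  x = ι: open {ζ, ι, κ} ∋ x has {ζ, ι, κ} ∩ (A ∖ {ι}) = ∅, so x is NOT a limit point.
  x = κ: open {κ} ∋ x has {κ} ∩ (A ∖ {κ}) = ∅, so x is NOT a limit point.
Collecting: A' = {ζ, θ}.


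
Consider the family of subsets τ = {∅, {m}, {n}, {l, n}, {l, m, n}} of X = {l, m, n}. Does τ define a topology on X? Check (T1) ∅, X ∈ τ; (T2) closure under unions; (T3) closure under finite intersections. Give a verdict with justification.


τ is NOT a topology on X.

Axiom (T1): ∅ ∈ τ? Yes; X ∈ τ? Yes.
Axiom (T2/T3): check pairwise unions and intersections of members of τ.
Counterexample for (T2): {m} ∪ {n} = {m, n} ∉ τ. Therefore τ is NOT a topology.


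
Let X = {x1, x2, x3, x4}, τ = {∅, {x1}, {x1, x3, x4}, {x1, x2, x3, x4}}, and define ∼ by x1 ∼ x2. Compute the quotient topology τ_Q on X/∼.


X/∼ = {[x1=x2], [x3], [x4]}; |τ_Q| = 2.

Equivalence classes: [x1=x2], [x3], [x4].
Quotient map π: X → X/∼ sends x1 ↦ [x1=x2], x2 ↦ [x1=x2], x3 ↦ [x3], x4 ↦ [x4].
For each subset V ⊆ X/∼, compute π^{-1}(V) ⊆ X and check whether π^{-1}(V) ∈ τ. V is open in τ_Q iff π^{-1}(V) ∈ τ.
  V = {}: π^{-1}(V) = ∅ ∈ τ ✓.
  V = {[x1=x2]}: π^{-1}(V) = {x1, x2} ∉ τ ✗.
  V = {[x3]}: π^{-1}(V) = {x3} ∉ τ ✗.
  V = {[x1=x2], [x3]}: π^{-1}(V) = {x1, x2, x3} ∉ τ ✗.
  V = {[x4]}: π^{-1}(V) = {x4} ∉ τ ✗.
  V = {[x1=x2], [x4]}: π^{-1}(V) = {x1, x2, x4} ∉ τ ✗.
  V = {[x3], [x4]}: π^{-1}(V) = {x3, x4} ∉ τ ✗.
  V = {[x1=x2], [x3], [x4]}: π^{-1}(V) = {x1, x2, x3, x4} ∈ τ ✓.
Open sets in the quotient: τ_Q = {{}, {[x1=x2], [x3], [x4]}} (2 elements).


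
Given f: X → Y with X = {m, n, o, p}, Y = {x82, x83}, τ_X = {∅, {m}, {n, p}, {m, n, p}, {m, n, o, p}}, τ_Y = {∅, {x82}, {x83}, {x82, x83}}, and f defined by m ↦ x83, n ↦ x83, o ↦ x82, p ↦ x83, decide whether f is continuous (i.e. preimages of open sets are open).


f is NOT continuous.

Compute f^{-1}(U) for each U ∈ τ_Y:
  U = ∅: f^{-1}(U) = ∅ ∈ τ_X ✓.
  U = {x82}: f^{-1}(U) = {o} ∉ τ_X ✗.
  U = {x83}: f^{-1}(U) = {m, n, p} ∈ τ_X ✓.
  U = {x82, x83}: f^{-1}(U) = {m, n, o, p} ∈ τ_X ✓.
Found U = {x82} with f^{-1}(U) = {o} not in τ_X. Therefore f is NOT continuous.


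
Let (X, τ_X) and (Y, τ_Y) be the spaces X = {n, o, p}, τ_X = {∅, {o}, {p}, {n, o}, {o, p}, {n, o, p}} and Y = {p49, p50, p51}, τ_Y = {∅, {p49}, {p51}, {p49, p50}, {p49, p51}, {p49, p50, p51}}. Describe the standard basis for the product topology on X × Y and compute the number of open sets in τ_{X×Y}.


Basis B = {∅ × ∅, {o} × {p49}, {o} × {p51}, {p} × {p49}, {p} × {p51}, {n, o} × {p49}, {n, o} × {p51}, {o} × {p49, p50}, {o} × {p49, p51}, {o, p} × {p49}, {o, p} × {p51}, {p} × {p49, p50}, {p} × {p49, p51}, {n, o, p} × {p49}, {n, o, p} × {p51}, {o} × {p49, p50, p51}, {p} × {p49, p50, p51}, {n, o} × {p49, p50}, {n, o} × {p49, p51}, {o, p} × {p49, p50}, {o, p} × {p49, p51}, {n, o} × {p49, p50, p51}, {n, o, p} × {p49, p50}, {n, o, p} × {p49, p51}, {o, p} × {p49, p50, p51}, {n, o, p} × {p49, p50, p51}}; |τ_{X×Y}| = 108.

Enumerate products U × V with U ∈ τ_X, V ∈ τ_Y (deduplicated):
  ∅ × ∅ = {} (∅)
  {o} × {p49} = {(o,p49)}
  {o} × {p51} = {(o,p51)}
  {p} × {p49} = {(p,p49)}
  {p} × {p51} = {(p,p51)}
  {n, o} × {p49} = {(n,p49), (o,p49)}
  {n, o} × {p51} = {(n,p51), (o,p51)}
  {o} × {p49, p50} = {(o,p49), (o,p50)}
  {o} × {p49, p51} = {(o,p49), (o,p51)}
  {o, p} × {p49} = {(o,p49), (p,p49)}
  {o, p} × {p51} = {(o,p51), (p,p51)}
  {p} × {p49, p50} = {(p,p49), (p,p50)}
  {p} × {p49, p51} = {(p,p49), (p,p51)}
  {n, o, p} × {p49} = {(n,p49), (o,p49), (p,p49)}
  {n, o, p} × {p51} = {(n,p51), (o,p51), (p,p51)}
  {o} × {p49, p50, p51} = {(o,p49), (o,p50), (o,p51)}
  {p} × {p49, p50, p51} = {(p,p49), (p,p50), (p,p51)}
  {n, o} × {p49, p50} = {(n,p49), (n,p50), (o,p49), (o,p50)}
  {n, o} × {p49, p51} = {(n,p49), (n,p51), (o,p49), (o,p51)}
  {o, p} × {p49, p50} = {(o,p49), (o,p50), (p,p49), (p,p50)}
  {o, p} × {p49, p51} = {(o,p49), (o,p51), (p,p49), (p,p51)}
  {n, o} × {p49, p50, p51} = {(n,p49), (n,p50), (n,p51), (o,p49), (o,p50), (o,p51)}
  {n, o, p} × {p49, p50} = {(n,p49), (n,p50), (o,p49), (o,p50), (p,p49), (p,p50)}
  {n, o, p} × {p49, p51} = {(n,p49), (n,p51), (o,p49), (o,p51), (p,p49), (p,p51)}
  {o, p} × {p49, p50, p51} = {(o,p49), (o,p50), (o,p51), (p,p49), (p,p50), (p,p51)}
  {n, o, p} × {p49, p50, p51} = {(n,p49), (n,p50), (n,p51), (o,p49), (o,p50), (o,p51), (p,p49), (p,p50), (p,p51)}
These 26 distinct sets form the basis B.
Close under arbitrary unions to get τ_{X×Y}; counting gives |τ_{X×Y}| = 108.


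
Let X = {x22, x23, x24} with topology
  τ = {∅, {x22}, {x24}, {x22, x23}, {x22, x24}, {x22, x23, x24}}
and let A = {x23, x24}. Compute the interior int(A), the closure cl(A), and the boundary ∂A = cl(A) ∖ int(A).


int(A) = {x24}, cl(A) = {x23, x24}, ∂A = {x23}.

Closed sets in (X, τ) are complements of opens:
  closed(X, τ) = {∅, {x23}, {x24}, {x22, x23}, {x23, x24}, {x22, x23, x24}}.
int(A) = ⋃ {U ∈ τ : U ⊆ A}. Opens contained in A: ∅, {x24}.
Taking the union of these: int(A) = {x24}.
cl(A) = ⋂ {C closed : A ⊆ C}. Closed sets containing A: {x23, x24}, {x22, x23, x24}.
Intersecting these: cl(A) = {x23, x24}.
∂A = cl(A) ∖ int(A) = {x23, x24} ∖ {x24} = {x23}.
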